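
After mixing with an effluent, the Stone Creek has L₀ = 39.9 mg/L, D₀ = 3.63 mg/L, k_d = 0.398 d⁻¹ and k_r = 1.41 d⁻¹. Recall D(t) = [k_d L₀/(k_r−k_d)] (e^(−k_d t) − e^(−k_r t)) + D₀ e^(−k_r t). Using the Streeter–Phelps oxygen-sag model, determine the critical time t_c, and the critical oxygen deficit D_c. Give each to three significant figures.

t_c ≈ 0.990 d; D_c ≈ 7.60 mg/L

With k_r/k_d = 3.543 and 1 − D₀(k_r−k_d)/(k_d L₀) = 0.7687,
t_c = ln(3.543 × 0.7687) / (1.41 − 0.398) = ln(2.723) / 1.012 = 1.002/1.012 = 0.9899 d.
D_c = (k_d/k_r) L₀ e^(−k_d t_c) = (0.398/1.41) × 39.9 × e^(−0.398×0.9899) = 0.2823 × 39.9 × 0.6744 = 7.595 mg/L.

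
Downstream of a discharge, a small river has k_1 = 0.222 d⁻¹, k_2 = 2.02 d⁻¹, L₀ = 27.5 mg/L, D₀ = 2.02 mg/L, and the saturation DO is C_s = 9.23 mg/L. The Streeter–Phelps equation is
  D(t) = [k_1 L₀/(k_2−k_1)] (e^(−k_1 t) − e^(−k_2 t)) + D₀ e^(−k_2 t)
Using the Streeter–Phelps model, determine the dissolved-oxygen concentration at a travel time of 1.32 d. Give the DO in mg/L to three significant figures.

DO ≈ 6.79 mg/L

k_1 L₀/(k_2−k_1) = 0.222×27.5/(2.02−0.222) = 6.105/1.798 = 3.395 mg/L.
e^(−k_1 t) = e^(−0.222×1.320) = 0.7460; e^(−k_2 t) = e^(−2.02×1.320) = 0.06950.
D = 3.395 × (0.7460 − 0.06950) + 2.02 × 0.06950 = 2.297 + 0.1404 = 2.437 mg/L.
DO = C_s − D = 9.23 − 2.437 = 6.793 mg/L.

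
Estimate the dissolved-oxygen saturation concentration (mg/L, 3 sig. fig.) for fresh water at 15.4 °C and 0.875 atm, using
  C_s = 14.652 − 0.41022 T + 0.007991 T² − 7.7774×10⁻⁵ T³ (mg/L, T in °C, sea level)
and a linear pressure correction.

At sea level: C_s = 14.652 − 0.41022×15.4 + 0.007991×15.4² − 7.7774×10⁻⁵×15.4³ = 9.946 mg/L.
Pressure correction: C_s' = 9.946 × 0.875 = 8.702 mg/L.

C_s ≈ 8.70 mg/L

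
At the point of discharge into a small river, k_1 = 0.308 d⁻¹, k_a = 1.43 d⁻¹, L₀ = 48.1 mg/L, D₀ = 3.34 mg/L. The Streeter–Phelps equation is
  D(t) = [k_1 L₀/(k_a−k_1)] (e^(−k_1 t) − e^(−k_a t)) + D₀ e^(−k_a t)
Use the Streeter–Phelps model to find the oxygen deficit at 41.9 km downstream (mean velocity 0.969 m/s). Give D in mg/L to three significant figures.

Travel time t = x/v = 41.9 km / (0.969 m/s) = 41900 m / 0.969 m/s = 43240 s = 0.5005 d.
k_1 L₀/(k_a−k_1) = 0.308×48.1/(1.43−0.308) = 14.81/1.122 = 13.20 mg/L.
e^(−k_1 t) = e^(−0.308×0.5005) = 0.8571; e^(−k_a t) = e^(−1.43×0.5005) = 0.4889.
D = 13.20 × (0.8571 − 0.4889) + 3.34 × 0.4889 = 4.863 + 1.633 = 6.496 mg/L.

D ≈ 6.50 mg/L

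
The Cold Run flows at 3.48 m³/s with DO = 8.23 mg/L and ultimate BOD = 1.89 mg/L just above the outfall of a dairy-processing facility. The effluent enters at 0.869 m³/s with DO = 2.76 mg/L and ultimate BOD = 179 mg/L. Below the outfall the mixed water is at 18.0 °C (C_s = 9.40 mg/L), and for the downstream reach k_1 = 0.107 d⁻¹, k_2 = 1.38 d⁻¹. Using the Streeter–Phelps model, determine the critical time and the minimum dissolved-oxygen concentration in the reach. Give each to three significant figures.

t_c ≈ 1.00 d; minimum DO ≈ 6.80 mg/L

Mixed DO = (3.48×8.23 + 0.869×2.76)/(3.48+0.869) = 31.04/4.349 = 7.137 mg/L.
Mixed L₀ = (3.48×1.89 + 0.869×179)/(4.349) = 162.1/4.349 = 37.28 mg/L.
Initial deficit D₀ = C_s − DO₀ = 9.40 − 7.137 = 2.263 mg/L.
t_c = (1/1.273) ln[(1.38/0.107)(1 − 2.263×1.273/(0.107×37.28))] = 0.7855 × ln(3.583) = 1.002 d.
D_c = (0.107/1.38) × 37.28 × e^(−0.107×1.002) = 0.07754 × 37.28 × 0.8983 = 2.597 mg/L.
Minimum DO = 9.40 − 2.597 = 6.803 mg/L.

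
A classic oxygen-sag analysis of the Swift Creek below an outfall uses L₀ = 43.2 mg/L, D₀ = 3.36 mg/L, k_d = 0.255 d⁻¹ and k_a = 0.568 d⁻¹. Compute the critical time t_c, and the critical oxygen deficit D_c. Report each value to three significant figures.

t_c ≈ 2.24 d; D_c ≈ 11.0 mg/L

t_c = [1/(k_a−k_d)] ln[(k_a/k_d)(1 − D₀(k_a−k_d)/(k_d L₀))]
= [1/(0.568−0.255)] ln[(0.568/0.255)(1 − 3.36×0.3130/(0.255×43.2))]
= (1/0.3130) ln[2.227 × 0.9045] = 3.195 × ln(2.015) = 3.195 × 0.7005 = 2.238 d.
L(t_c) = L₀ e^(−k_d t_c) = 43.2 × 0.5651 = 24.41 mg/L, and at the critical point k_a D_c = k_d L, so D_c = (0.255/0.568) × 24.41 = 10.96 mg/L.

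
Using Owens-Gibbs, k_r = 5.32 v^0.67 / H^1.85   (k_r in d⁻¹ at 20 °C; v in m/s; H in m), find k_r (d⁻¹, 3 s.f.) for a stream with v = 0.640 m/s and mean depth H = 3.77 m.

k_r = 5.32 × 0.640^0.67 / 3.77^1.85 = 5.32 × 0.7416 / 11.65 = 0.3387 d⁻¹.

k_r ≈ 0.339 d⁻¹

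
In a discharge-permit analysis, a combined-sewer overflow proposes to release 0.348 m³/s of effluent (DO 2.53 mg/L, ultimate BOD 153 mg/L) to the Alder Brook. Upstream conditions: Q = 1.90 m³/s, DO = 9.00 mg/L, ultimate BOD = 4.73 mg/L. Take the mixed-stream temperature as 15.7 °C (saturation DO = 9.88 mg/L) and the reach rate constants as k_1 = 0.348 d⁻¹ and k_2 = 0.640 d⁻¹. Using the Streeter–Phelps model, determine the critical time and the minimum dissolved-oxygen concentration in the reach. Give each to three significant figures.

Mixed DO = (1.90×9.00 + 0.348×2.53)/(1.90+0.348) = 17.98/2.248 = 7.998 mg/L.
Mixed L₀ = (1.90×4.73 + 0.348×153)/(2.248) = 62.23/2.248 = 27.68 mg/L.
Initial deficit D₀ = C_s − DO₀ = 9.88 − 7.998 = 1.882 mg/L.
t_c = (1/0.2920) ln[(0.640/0.348)(1 − 1.882×0.2920/(0.348×27.68))] = 3.425 × ln(1.734) = 1.885 d.
D_c = (0.348/0.640) × 27.68 × e^(−0.348×1.885) = 0.5437 × 27.68 × 0.5189 = 7.810 mg/L.
Minimum DO = 9.88 − 7.810 = 2.070 mg/L.

t_c ≈ 1.89 d; minimum DO ≈ 2.07 mg/L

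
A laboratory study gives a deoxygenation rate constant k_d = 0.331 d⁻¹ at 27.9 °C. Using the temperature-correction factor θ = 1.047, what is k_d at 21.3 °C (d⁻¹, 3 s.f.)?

k_d ≈ 0.244 d⁻¹

k_d(T₂) = k_d(T₁) · θ^(T₂−T₁) = 0.331 × 1.047^(21.3−27.9)
= 0.331 × 1.047^-6.60 = 0.331 × 0.7385 = 0.2444 d⁻¹.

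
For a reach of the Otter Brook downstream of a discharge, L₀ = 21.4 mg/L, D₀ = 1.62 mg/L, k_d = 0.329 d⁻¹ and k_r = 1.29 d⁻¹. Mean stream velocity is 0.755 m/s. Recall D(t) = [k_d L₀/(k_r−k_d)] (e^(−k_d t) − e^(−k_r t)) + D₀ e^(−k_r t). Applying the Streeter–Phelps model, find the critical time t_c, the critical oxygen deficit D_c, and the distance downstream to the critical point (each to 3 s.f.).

t_c ≈ 1.16 d; D_c ≈ 3.72 mg/L; x_c ≈ 75.8 km

With k_r/k_d = 3.921 and 1 − D₀(k_r−k_d)/(k_d L₀) = 0.7789,
t_c = ln(3.921 × 0.7789) / (1.29 − 0.329) = ln(3.054) / 0.9610 = 1.116/0.9610 = 1.162 d.
L(t_c) = L₀ e^(−k_d t_c) = 21.4 × 0.6823 = 14.60 mg/L, and at the critical point k_r D_c = k_d L, so D_c = (0.329/1.29) × 14.60 = 3.724 mg/L.
x_c = v t_c = 0.755 m/s × 1.162 d × 86400 s/d = 75780 m ≈ 75.8 km.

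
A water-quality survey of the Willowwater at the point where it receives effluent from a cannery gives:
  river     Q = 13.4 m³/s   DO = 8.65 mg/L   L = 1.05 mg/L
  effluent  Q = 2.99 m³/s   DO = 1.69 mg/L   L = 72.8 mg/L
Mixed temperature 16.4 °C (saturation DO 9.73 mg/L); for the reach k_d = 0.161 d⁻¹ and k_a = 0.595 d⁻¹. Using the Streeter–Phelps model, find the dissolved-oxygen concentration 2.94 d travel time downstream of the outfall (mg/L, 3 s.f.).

Mixed DO = (13.4×8.65 + 2.99×1.69)/(13.4+2.99) = 121.0/16.39 = 7.380 mg/L.
Mixed L₀ = (13.4×1.05 + 2.99×72.8)/(16.39) = 231.7/16.39 = 14.14 mg/L.
Initial deficit D₀ = C_s − DO₀ = 9.73 − 7.380 = 2.350 mg/L.
D(2.94) = [0.161×14.14/(0.595−0.161)](e^(−0.161×2.94) − e^(−0.595×2.94)) + 2.350 e^(−0.595×2.94)
= 5.245 × (0.6229 − 0.1739) + 2.350 × 0.1739 = 2.764 mg/L.
DO = 9.73 − 2.764 = 6.966 mg/L.

DO ≈ 6.97 mg/L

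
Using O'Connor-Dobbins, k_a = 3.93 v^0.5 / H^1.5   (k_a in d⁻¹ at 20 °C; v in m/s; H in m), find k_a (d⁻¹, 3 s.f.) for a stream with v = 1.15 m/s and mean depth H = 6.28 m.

k_a = 3.93 × 1.15^0.5 / 6.28^1.5 = 3.93 × 1.072 / 15.74 = 0.2678 d⁻¹.

k_a ≈ 0.268 d⁻¹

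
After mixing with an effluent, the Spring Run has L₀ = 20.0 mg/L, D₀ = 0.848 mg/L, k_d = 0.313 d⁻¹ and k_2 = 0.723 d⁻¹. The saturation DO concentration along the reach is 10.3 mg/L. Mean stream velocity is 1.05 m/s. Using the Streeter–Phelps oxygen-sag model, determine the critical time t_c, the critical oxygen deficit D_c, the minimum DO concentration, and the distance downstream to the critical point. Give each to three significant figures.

At the critical point dD/dt = 0, so k_d L₀ e^(−k_d t) = k_2 D. Substituting D(t) from the Streeter–Phelps equation and solving for t gives
t_c = ln[(k_2/k_d)(1 − D₀(k_2−k_d)/(k_d L₀))] / (k_2−k_d).
Here k_2−k_d = 0.4100 d⁻¹ and 1 − D₀(k_2−k_d)/(k_d L₀) = 1 − 0.848×0.4100/(0.313×20.0) = 0.9445, so
t_c = ln(2.310 × 0.9445) / 0.4100 = 0.7801 / 0.4100 = 1.903 d.
D_c = (k_d/k_2) L₀ e^(−k_d t_c) = (0.313/0.723) × 20.0 × e^(−0.313×1.903) = 0.4329 × 20.0 × 0.5513 = 4.773 mg/L.
Minimum DO = C_s − D_c = 10.3 − 4.773 = 5.527 mg/L.
x_c = v t_c = 1.05 m/s × 1.903 d × 86400 s/d = 172600 m ≈ 173 km.

t_c ≈ 1.90 d; D_c ≈ 4.77 mg/L; min DO ≈ 5.53 mg/L; x_c ≈ 173 km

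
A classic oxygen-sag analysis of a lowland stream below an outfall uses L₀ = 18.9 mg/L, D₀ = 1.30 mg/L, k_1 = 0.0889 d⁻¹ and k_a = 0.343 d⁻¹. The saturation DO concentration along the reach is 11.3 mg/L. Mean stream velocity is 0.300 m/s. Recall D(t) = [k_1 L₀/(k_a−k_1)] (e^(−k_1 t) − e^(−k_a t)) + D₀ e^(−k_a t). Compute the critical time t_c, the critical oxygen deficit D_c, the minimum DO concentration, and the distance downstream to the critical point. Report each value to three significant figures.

At the critical point dD/dt = 0, so k_1 L₀ e^(−k_1 t) = k_a D. Substituting D(t) from the Streeter–Phelps equation and solving for t gives
t_c = ln[(k_a/k_1)(1 − D₀(k_a−k_1)/(k_1 L₀))] / (k_a−k_1).
Here k_a−k_1 = 0.2541 d⁻¹ and 1 − D₀(k_a−k_1)/(k_1 L₀) = 1 − 1.30×0.2541/(0.0889×18.9) = 0.8034, so
t_c = ln(3.858 × 0.8034) / 0.2541 = 1.131 / 0.2541 = 4.452 d.
L(t_c) = L₀ e^(−k_1 t_c) = 18.9 × 0.6731 = 12.72 mg/L, and at the critical point k_a D_c = k_1 L, so D_c = (0.0889/0.343) × 12.72 = 3.297 mg/L.
Minimum DO = C_s − D_c = 11.3 − 3.297 = 8.003 mg/L.
x_c = v t_c = 0.300 m/s × 4.452 d × 86400 s/d = 115400 m ≈ 115 km.

t_c ≈ 4.45 d; D_c ≈ 3.30 mg/L; min DO ≈ 8.00 mg/L; x_c ≈ 115 km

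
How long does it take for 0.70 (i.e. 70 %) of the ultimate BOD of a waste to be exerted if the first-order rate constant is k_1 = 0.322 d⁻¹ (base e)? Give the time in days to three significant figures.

t ≈ 3.74 d

y/L₀ = 1 − e^(−k_1 t) = 0.70 ⇒ e^(−k_1 t) = 0.300
t = −ln(0.300) / 0.322 = 1.204 / 0.322 = 3.739 d.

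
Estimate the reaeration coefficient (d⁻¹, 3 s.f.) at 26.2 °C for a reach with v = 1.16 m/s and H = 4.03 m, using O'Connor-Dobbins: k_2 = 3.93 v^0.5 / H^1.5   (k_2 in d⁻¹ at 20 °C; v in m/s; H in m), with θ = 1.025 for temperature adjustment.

k_2 ≈ 0.610 d⁻¹

k_2(20) = 3.93 × 1.16^0.5 / 4.03^1.5 = 3.93 × 1.077 / 8.090 = 0.5232 d⁻¹.
k_2(26.2) = 0.5232 × 1.025^(26.2−20) = 0.5232 × 1.165 = 0.6098 d⁻¹.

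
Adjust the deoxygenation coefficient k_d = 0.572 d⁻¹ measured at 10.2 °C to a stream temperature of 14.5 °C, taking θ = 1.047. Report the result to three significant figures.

k_d(T₂) = k_d(T₁) · θ^(T₂−T₁) = 0.572 × 1.047^(14.5−10.2)
= 0.572 × 1.047^4.30 = 0.572 × 1.218 = 0.6969 d⁻¹.

k_d ≈ 0.697 d⁻¹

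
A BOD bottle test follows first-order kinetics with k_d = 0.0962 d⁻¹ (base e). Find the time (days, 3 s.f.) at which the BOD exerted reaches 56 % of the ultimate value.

y/L₀ = 1 − e^(−k_d t) = 0.56 ⇒ e^(−k_d t) = 0.440
t = −ln(0.440) / 0.0962 = 0.8210 / 0.0962 = 8.534 d.

t ≈ 8.53 d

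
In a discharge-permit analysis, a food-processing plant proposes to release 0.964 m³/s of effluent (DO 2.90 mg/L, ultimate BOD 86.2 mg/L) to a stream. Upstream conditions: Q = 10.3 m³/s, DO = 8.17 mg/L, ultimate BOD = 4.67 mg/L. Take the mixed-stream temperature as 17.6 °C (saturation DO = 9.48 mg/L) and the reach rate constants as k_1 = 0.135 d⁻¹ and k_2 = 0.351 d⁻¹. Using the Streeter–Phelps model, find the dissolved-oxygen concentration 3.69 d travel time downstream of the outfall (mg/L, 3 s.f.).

Mixed DO = (10.3×8.17 + 0.964×2.90)/(10.3+0.964) = 86.95/11.26 = 7.719 mg/L.
Mixed L₀ = (10.3×4.67 + 0.964×86.2)/(11.26) = 131.2/11.26 = 11.65 mg/L.
Initial deficit D₀ = C_s − DO₀ = 9.48 − 7.719 = 1.761 mg/L.
D(3.69) = [0.135×11.65/(0.351−0.135)](e^(−0.135×3.69) − e^(−0.351×3.69)) + 1.761 e^(−0.351×3.69)
= 7.280 × (0.6077 − 0.2738) + 1.761 × 0.2738 = 2.912 mg/L.
DO = 9.48 − 2.912 = 6.568 mg/L.

DO ≈ 6.57 mg/L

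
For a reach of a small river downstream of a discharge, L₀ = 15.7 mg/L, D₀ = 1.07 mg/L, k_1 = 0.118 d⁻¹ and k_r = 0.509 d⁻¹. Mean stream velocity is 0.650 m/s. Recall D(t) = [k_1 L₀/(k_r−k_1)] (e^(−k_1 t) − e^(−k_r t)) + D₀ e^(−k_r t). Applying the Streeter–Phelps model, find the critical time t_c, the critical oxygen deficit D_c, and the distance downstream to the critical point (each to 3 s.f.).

t_c ≈ 3.08 d; D_c ≈ 2.53 mg/L; x_c ≈ 173 km

t_c = [1/(k_r−k_1)] ln[(k_r/k_1)(1 − D₀(k_r−k_1)/(k_1 L₀))]
= [1/(0.509−0.118)] ln[(0.509/0.118)(1 − 1.07×0.3910/(0.118×15.7))]
= (1/0.3910) ln[4.314 × 0.7742] = 2.558 × ln(3.339) = 2.558 × 1.206 = 3.084 d.
D_c = (k_1/k_r) L₀ e^(−k_1 t_c) = (0.118/0.509) × 15.7 × e^(−0.118×3.084) = 0.2318 × 15.7 × 0.6950 = 2.529 mg/L.
x_c = v t_c = 0.650 m/s × 3.084 d × 86400 s/d = 173200 m ≈ 173 km.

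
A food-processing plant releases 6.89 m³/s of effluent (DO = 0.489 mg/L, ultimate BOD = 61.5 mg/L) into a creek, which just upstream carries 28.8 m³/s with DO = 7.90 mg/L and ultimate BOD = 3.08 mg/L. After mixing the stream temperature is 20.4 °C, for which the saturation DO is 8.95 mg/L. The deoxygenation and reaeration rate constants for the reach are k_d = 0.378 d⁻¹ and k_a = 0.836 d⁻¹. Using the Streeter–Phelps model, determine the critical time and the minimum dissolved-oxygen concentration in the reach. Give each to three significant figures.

t_c ≈ 1.22 d; minimum DO ≈ 4.86 mg/L

Mixed DO = (28.8×7.90 + 6.89×0.489)/(28.8+6.89) = 230.9/35.69 = 6.469 mg/L.
Mixed L₀ = (28.8×3.08 + 6.89×61.5)/(35.69) = 512.4/35.69 = 14.36 mg/L.
Initial deficit D₀ = C_s − DO₀ = 8.95 − 6.469 = 2.481 mg/L.
t_c = (1/0.4580) ln[(0.836/0.378)(1 − 2.481×0.4580/(0.378×14.36))] = 2.183 × ln(1.749) = 1.220 d.
D_c = (0.378/0.836) × 14.36 × e^(−0.378×1.220) = 0.4522 × 14.36 × 0.6305 = 4.093 mg/L.
Minimum DO = 8.95 − 4.093 = 4.857 mg/L.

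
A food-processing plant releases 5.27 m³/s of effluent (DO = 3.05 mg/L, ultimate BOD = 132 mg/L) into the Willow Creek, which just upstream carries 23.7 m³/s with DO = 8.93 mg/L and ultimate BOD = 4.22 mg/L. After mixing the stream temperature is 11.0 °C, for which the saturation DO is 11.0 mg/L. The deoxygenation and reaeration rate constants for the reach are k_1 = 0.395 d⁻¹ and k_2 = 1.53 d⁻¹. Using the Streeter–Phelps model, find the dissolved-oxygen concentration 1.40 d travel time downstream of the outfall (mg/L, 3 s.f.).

DO ≈ 6.26 mg/L

Mixed DO = (23.7×8.93 + 5.27×3.05)/(23.7+5.27) = 227.7/28.97 = 7.860 mg/L.
Mixed L₀ = (23.7×4.22 + 5.27×132)/(28.97) = 795.7/28.97 = 27.46 mg/L.
Initial deficit D₀ = C_s − DO₀ = 11.0 − 7.860 = 3.140 mg/L.
D(1.40) = [0.395×27.46/(1.53−0.395)](e^(−0.395×1.40) − e^(−1.53×1.40)) + 3.140 e^(−1.53×1.40)
= 9.558 × (0.5752 − 0.1174) + 3.140 × 0.1174 = 4.744 mg/L.
DO = 11.0 − 4.744 = 6.256 mg/L.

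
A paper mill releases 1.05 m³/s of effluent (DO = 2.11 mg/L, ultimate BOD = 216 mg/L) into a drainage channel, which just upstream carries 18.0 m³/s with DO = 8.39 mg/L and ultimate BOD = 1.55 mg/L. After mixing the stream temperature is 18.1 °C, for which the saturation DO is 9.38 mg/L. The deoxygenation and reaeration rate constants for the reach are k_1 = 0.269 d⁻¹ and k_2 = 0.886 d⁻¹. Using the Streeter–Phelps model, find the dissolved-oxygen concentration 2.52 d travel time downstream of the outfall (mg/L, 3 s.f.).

DO ≈ 6.90 mg/L

Mixed DO = (18.0×8.39 + 1.05×2.11)/(18.0+1.05) = 153.2/19.05 = 8.044 mg/L.
Mixed L₀ = (18.0×1.55 + 1.05×216)/(19.05) = 254.7/19.05 = 13.37 mg/L.
Initial deficit D₀ = C_s − DO₀ = 9.38 − 8.044 = 1.336 mg/L.
D(2.52) = [0.269×13.37/(0.886−0.269)](e^(−0.269×2.52) − e^(−0.886×2.52)) + 1.336 e^(−0.886×2.52)
= 5.829 × (0.5077 − 0.1072) + 1.336 × 0.1072 = 2.478 mg/L.
DO = 9.38 − 2.478 = 6.902 mg/L.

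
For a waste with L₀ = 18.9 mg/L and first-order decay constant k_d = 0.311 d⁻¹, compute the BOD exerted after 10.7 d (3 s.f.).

y ≈ 18.2 mg/L

y_t = L₀(1 − e^(−k_d t)) = 18.9 × (1 − e^(−0.311×10.7))
= 18.9 × (1 − 0.03588) = 18.9 × 0.9641 = 18.22 mg/L.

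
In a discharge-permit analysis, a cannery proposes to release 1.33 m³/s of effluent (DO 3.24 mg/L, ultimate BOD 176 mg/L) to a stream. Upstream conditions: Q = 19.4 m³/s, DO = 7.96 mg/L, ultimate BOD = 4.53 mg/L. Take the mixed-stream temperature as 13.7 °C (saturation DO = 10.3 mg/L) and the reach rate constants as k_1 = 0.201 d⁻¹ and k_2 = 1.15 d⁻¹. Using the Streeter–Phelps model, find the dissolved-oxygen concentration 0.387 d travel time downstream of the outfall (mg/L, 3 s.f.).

Mixed DO = (19.4×7.96 + 1.33×3.24)/(19.4+1.33) = 158.7/20.73 = 7.657 mg/L.
Mixed L₀ = (19.4×4.53 + 1.33×176)/(20.73) = 322.0/20.73 = 15.53 mg/L.
Initial deficit D₀ = C_s − DO₀ = 10.3 − 7.657 = 2.643 mg/L.
D(0.387) = [0.201×15.53/(1.15−0.201)](e^(−0.201×0.387) − e^(−1.15×0.387)) + 2.643 e^(−1.15×0.387)
= 3.290 × (0.9252 − 0.6408) + 2.643 × 0.6408 = 2.629 mg/L.
DO = 10.3 − 2.629 = 7.671 mg/L.

DO ≈ 7.67 mg/L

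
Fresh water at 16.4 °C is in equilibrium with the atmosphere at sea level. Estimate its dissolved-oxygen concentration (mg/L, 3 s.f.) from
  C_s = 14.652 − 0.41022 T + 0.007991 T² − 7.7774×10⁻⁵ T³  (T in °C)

C_s = 14.652 − 0.41022×16.4 + 0.007991×16.4² − 7.7774×10⁻⁵×16.4³ = 9.731 mg/L.

C_s ≈ 9.73 mg/L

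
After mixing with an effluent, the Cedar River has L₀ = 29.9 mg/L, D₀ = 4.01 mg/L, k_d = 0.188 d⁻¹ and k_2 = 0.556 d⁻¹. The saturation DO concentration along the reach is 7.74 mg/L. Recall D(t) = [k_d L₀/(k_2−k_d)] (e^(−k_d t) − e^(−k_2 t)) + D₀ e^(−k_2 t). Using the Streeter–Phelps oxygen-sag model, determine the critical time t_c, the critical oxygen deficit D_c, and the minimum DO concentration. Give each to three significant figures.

t_c ≈ 2.12 d; D_c ≈ 6.79 mg/L; min DO ≈ 0.952 mg/L

With k_2/k_d = 2.957 and 1 − D₀(k_2−k_d)/(k_d L₀) = 0.7375,
t_c = ln(2.957 × 0.7375) / (0.556 − 0.188) = ln(2.181) / 0.3680 = 0.7798/0.3680 = 2.119 d.
L(t_c) = L₀ e^(−k_d t_c) = 29.9 × 0.6714 = 20.08 mg/L, and at the critical point k_2 D_c = k_d L, so D_c = (0.188/0.556) × 20.08 = 6.788 mg/L.
Minimum DO = C_s − D_c = 7.74 − 6.788 = 0.9520 mg/L.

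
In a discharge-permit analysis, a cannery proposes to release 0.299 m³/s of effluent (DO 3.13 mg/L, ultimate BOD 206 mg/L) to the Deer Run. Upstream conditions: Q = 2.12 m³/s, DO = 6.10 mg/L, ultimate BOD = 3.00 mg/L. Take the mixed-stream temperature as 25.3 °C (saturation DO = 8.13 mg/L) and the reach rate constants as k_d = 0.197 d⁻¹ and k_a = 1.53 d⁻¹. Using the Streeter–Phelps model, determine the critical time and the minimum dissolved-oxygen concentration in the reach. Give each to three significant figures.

t_c ≈ 0.892 d; minimum DO ≈ 5.10 mg/L

Mixed DO = (2.12×6.10 + 0.299×3.13)/(2.12+0.299) = 13.87/2.419 = 5.733 mg/L.
Mixed L₀ = (2.12×3.00 + 0.299×206)/(2.419) = 67.95/2.419 = 28.09 mg/L.
Initial deficit D₀ = C_s − DO₀ = 8.13 − 5.733 = 2.397 mg/L.
t_c = (1/1.333) ln[(1.53/0.197)(1 − 2.397×1.333/(0.197×28.09))] = 0.7502 × ln(3.282) = 0.8916 d.
D_c = (0.197/1.53) × 28.09 × e^(−0.197×0.8916) = 0.1288 × 28.09 × 0.8389 = 3.034 mg/L.
Minimum DO = 8.13 − 3.034 = 5.096 mg/L.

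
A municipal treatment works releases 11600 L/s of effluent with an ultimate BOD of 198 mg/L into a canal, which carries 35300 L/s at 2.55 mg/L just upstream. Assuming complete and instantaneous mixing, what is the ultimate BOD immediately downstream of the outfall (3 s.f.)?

50.9 mg/L

Flow-weighted mixing: C = (Q_r C_r + Q_w C_w)/(Q_r + Q_w)
= (35300×2.55 + 11600×198)/(35300 + 11600) = 2.387×10^6/46900 = 50.89 mg/L.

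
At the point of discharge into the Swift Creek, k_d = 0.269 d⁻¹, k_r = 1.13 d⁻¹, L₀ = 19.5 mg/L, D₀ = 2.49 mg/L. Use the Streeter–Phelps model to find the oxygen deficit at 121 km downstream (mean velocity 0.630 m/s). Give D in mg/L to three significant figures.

Travel time t = x/v = 121 km / (0.630 m/s) = 121000 m / 0.630 m/s = 192100 s = 2.223 d.
k_d L₀/(k_r−k_d) = 0.269×19.5/(1.13−0.269) = 5.246/0.8610 = 6.092 mg/L.
e^(−k_d t) = e^(−0.269×2.223) = 0.5499; e^(−k_r t) = e^(−1.13×2.223) = 0.08111.
D = 6.092 × (0.5499 − 0.08111) + 2.49 × 0.08111 = 2.856 + 0.2020 = 3.058 mg/L.

D ≈ 3.06 mg/L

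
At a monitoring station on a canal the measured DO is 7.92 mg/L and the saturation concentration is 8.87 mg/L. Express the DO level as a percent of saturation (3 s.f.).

89.3 % saturation

% saturation = C/C_s × 100 = 7.92/8.87 × 100 = 89.3 %.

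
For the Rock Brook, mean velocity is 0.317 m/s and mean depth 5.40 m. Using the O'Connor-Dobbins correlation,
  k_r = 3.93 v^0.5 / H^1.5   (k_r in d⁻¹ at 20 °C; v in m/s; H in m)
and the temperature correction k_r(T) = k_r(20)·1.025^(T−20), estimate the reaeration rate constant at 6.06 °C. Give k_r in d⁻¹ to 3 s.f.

k_r(20) = 3.93 × 0.317^0.5 / 5.40^1.5 = 3.93 × 0.5630 / 12.55 = 0.1763 d⁻¹.
k_r(6.06) = 0.1763 × 1.025^(6.06−20) = 0.1763 × 0.7088 = 0.1250 d⁻¹.

k_r ≈ 0.125 d⁻¹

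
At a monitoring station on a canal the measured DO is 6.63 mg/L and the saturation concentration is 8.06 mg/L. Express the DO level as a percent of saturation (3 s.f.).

82.3 % saturation

% saturation = C/C_s × 100 = 6.63/8.06 × 100 = 82.3 %.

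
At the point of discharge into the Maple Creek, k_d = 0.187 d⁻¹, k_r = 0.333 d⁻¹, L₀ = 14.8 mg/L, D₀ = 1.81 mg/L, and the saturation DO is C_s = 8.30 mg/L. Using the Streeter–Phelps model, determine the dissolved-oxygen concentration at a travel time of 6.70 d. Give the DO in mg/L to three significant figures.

k_d L₀/(k_r−k_d) = 0.187×14.8/(0.333−0.187) = 2.768/0.1460 = 18.96 mg/L.
e^(−k_d t) = e^(−0.187×6.700) = 0.2857; e^(−k_r t) = e^(−0.333×6.700) = 0.1074.
D = 18.96 × (0.2857 − 0.1074) + 1.81 × 0.1074 = 3.379 + 0.1944 = 3.574 mg/L.
DO = C_s − D = 8.30 − 3.574 = 4.726 mg/L.

DO ≈ 4.73 mg/L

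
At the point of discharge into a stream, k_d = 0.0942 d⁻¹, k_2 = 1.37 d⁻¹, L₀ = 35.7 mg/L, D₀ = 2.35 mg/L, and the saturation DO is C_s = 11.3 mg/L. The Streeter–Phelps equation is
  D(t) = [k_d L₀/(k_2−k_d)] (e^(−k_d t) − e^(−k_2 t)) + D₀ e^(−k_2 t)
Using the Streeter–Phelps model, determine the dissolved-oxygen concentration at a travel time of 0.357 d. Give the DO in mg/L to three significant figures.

DO ≈ 8.93 mg/L

k_d L₀/(k_2−k_d) = 0.0942×35.7/(1.37−0.0942) = 3.363/1.276 = 2.636 mg/L.
e^(−k_d t) = e^(−0.0942×0.3570) = 0.9669; e^(−k_2 t) = e^(−1.37×0.3570) = 0.6132.
D = 2.636 × (0.9669 − 0.6132) + 2.35 × 0.6132 = 0.9325 + 1.441 = 2.373 mg/L.
DO = C_s − D = 11.3 − 2.373 = 8.927 mg/L.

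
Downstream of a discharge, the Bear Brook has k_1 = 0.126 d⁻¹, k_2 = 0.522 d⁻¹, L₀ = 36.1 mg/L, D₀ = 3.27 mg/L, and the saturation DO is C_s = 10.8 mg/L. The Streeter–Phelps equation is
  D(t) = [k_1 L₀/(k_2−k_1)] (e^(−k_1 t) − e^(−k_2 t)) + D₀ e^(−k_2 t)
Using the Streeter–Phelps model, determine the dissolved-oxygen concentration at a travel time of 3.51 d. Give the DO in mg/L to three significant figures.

DO ≈ 4.73 mg/L

k_1 L₀/(k_2−k_1) = 0.126×36.1/(0.522−0.126) = 4.549/0.3960 = 11.49 mg/L.
e^(−k_1 t) = e^(−0.126×3.510) = 0.6426; e^(−k_2 t) = e^(−0.522×3.510) = 0.1601.
D = 11.49 × (0.6426 − 0.1601) + 3.27 × 0.1601 = 5.542 + 0.5234 = 6.066 mg/L.
DO = C_s − D = 10.8 − 6.066 = 4.734 mg/L.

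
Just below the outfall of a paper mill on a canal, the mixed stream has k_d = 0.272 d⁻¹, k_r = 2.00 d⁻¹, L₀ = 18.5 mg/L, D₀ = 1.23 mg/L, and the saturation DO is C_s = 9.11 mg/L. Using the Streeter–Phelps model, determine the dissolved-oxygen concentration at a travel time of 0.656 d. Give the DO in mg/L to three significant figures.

k_d L₀/(k_r−k_d) = 0.272×18.5/(2.00−0.272) = 5.032/1.728 = 2.912 mg/L.
e^(−k_d t) = e^(−0.272×0.6560) = 0.8366; e^(−k_r t) = e^(−2.00×0.6560) = 0.2693.
D = 2.912 × (0.8366 − 0.2693) + 1.23 × 0.2693 = 1.652 + 0.3312 = 1.983 mg/L.
DO = C_s − D = 9.11 − 1.983 = 7.127 mg/L.

DO ≈ 7.13 mg/L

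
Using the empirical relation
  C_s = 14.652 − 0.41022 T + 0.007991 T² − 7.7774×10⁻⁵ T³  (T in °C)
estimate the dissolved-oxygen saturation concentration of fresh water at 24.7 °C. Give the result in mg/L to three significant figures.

C_s = 14.652 − 0.41022×24.7 + 0.007991×24.7² − 7.7774×10⁻⁵×24.7³ = 8.223 mg/L.

C_s ≈ 8.22 mg/L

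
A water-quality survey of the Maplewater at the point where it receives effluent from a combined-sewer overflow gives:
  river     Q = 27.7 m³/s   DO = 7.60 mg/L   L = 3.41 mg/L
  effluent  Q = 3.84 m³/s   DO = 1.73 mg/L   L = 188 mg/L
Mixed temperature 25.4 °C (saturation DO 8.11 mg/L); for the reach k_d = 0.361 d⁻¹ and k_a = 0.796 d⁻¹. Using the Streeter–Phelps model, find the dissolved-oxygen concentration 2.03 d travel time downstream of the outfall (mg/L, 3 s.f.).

Mixed DO = (27.7×7.60 + 3.84×1.73)/(27.7+3.84) = 217.2/31.54 = 6.885 mg/L.
Mixed L₀ = (27.7×3.41 + 3.84×188)/(31.54) = 816.4/31.54 = 25.88 mg/L.
Initial deficit D₀ = C_s − DO₀ = 8.11 − 6.885 = 1.225 mg/L.
D(2.03) = [0.361×25.88/(0.796−0.361)](e^(−0.361×2.03) − e^(−0.796×2.03)) + 1.225 e^(−0.796×2.03)
= 21.48 × (0.4805 − 0.1987) + 1.225 × 0.1987 = 6.297 mg/L.
DO = 8.11 − 6.297 = 1.813 mg/L.

DO ≈ 1.81 mg/L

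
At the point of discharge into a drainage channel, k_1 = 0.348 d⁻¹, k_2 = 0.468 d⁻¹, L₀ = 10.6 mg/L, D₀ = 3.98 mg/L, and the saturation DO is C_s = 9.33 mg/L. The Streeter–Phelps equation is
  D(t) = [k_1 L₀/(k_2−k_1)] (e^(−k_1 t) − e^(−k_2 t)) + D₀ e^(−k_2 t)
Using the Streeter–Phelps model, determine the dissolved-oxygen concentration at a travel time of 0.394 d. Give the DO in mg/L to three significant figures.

k_1 L₀/(k_2−k_1) = 0.348×10.6/(0.468−0.348) = 3.689/0.1200 = 30.74 mg/L.
e^(−k_1 t) = e^(−0.348×0.3940) = 0.8719; e^(−k_2 t) = e^(−0.468×0.3940) = 0.8316.
D = 30.74 × (0.8719 − 0.8316) + 3.98 × 0.8316 = 1.238 + 3.310 = 4.547 mg/L.
DO = C_s − D = 9.33 − 4.547 = 4.783 mg/L.

DO ≈ 4.78 mg/L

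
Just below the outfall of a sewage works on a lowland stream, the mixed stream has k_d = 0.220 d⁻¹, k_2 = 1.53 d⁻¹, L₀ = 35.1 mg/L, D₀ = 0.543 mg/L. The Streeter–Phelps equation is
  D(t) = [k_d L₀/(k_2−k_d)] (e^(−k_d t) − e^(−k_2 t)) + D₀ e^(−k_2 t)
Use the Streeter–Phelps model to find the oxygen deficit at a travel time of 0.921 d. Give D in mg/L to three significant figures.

k_d L₀/(k_2−k_d) = 0.220×35.1/(1.53−0.220) = 7.722/1.310 = 5.895 mg/L.
e^(−k_d t) = e^(−0.220×0.9210) = 0.8166; e^(−k_2 t) = e^(−1.53×0.9210) = 0.2444.
D = 5.895 × (0.8166 − 0.2444) + 0.543 × 0.2444 = 3.373 + 0.1327 = 3.506 mg/L.

D ≈ 3.51 mg/L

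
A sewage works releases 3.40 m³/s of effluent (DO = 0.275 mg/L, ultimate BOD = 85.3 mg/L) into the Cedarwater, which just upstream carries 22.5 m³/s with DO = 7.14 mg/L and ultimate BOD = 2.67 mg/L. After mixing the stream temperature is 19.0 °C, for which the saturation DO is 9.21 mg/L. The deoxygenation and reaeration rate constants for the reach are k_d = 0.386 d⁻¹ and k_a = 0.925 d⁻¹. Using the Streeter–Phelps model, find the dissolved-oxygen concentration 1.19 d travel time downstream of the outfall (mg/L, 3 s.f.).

DO ≈ 5.33 mg/L

Mixed DO = (22.5×7.14 + 3.40×0.275)/(22.5+3.40) = 161.6/25.90 = 6.239 mg/L.
Mixed L₀ = (22.5×2.67 + 3.40×85.3)/(25.90) = 350.1/25.90 = 13.52 mg/L.
Initial deficit D₀ = C_s − DO₀ = 9.21 − 6.239 = 2.971 mg/L.
D(1.19) = [0.386×13.52/(0.925−0.386)](e^(−0.386×1.19) − e^(−0.925×1.19)) + 2.971 e^(−0.925×1.19)
= 9.680 × (0.6317 − 0.3326) + 2.971 × 0.3326 = 3.883 mg/L.
DO = 9.21 − 3.883 = 5.327 mg/L.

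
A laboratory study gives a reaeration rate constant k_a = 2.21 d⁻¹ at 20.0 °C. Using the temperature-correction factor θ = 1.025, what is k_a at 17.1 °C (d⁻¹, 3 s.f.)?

k_a(T₂) = k_a(T₁) · θ^(T₂−T₁) = 2.21 × 1.025^(17.1−20.0)
= 2.21 × 1.025^-2.90 = 2.21 × 0.9309 = 2.057 d⁻¹.

k_a ≈ 2.06 d⁻¹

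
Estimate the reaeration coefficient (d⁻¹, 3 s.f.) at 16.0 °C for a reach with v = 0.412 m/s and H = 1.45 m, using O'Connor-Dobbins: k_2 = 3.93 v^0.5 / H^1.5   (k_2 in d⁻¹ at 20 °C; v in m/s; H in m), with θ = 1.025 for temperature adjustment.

k_2(20) = 3.93 × 0.412^0.5 / 1.45^1.5 = 3.93 × 0.6419 / 1.746 = 1.445 d⁻¹.
k_2(16.0) = 1.445 × 1.025^(16.0−20) = 1.445 × 0.9060 = 1.309 d⁻¹.

k_2 ≈ 1.31 d⁻¹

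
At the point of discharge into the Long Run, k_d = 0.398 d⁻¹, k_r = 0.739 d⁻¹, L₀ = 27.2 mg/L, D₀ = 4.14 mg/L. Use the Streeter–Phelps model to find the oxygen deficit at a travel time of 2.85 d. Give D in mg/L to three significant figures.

D ≈ 6.85 mg/L

k_d L₀/(k_r−k_d) = 0.398×27.2/(0.739−0.398) = 10.83/0.3410 = 31.75 mg/L.
e^(−k_d t) = e^(−0.398×2.850) = 0.3216; e^(−k_r t) = e^(−0.739×2.850) = 0.1217.
D = 31.75 × (0.3216 − 0.1217) + 4.14 × 0.1217 = 6.347 + 0.5039 = 6.851 mg/L.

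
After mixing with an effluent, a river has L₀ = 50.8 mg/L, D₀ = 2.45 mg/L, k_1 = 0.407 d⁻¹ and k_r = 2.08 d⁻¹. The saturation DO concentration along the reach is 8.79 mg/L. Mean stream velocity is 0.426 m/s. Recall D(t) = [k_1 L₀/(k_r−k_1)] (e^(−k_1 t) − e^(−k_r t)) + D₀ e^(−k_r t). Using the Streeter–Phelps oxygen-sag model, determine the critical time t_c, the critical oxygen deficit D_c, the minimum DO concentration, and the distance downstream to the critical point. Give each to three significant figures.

With k_r/k_1 = 5.111 and 1 − D₀(k_r−k_1)/(k_1 L₀) = 0.8018,
t_c = ln(5.111 × 0.8018) / (2.08 − 0.407) = ln(4.097) / 1.673 = 1.410/1.673 = 0.8430 d.
L(t_c) = L₀ e^(−k_1 t_c) = 50.8 × 0.7096 = 36.05 mg/L, and at the critical point k_r D_c = k_1 L, so D_c = (0.407/2.08) × 36.05 = 7.053 mg/L.
Minimum DO = C_s − D_c = 8.79 − 7.053 = 1.737 mg/L.
x_c = v t_c = 0.426 m/s × 0.8430 d × 86400 s/d = 31030 m ≈ 31.0 km.

t_c ≈ 0.843 d; D_c ≈ 7.05 mg/L; min DO ≈ 1.74 mg/L; x_c ≈ 31.0 km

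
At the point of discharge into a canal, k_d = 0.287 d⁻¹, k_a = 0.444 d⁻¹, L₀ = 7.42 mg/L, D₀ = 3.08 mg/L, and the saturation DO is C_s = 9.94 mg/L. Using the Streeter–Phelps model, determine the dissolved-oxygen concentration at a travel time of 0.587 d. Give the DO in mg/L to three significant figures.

k_d L₀/(k_a−k_d) = 0.287×7.42/(0.444−0.287) = 2.130/0.1570 = 13.56 mg/L.
e^(−k_d t) = e^(−0.287×0.5870) = 0.8450; e^(−k_a t) = e^(−0.444×0.5870) = 0.7706.
D = 13.56 × (0.8450 − 0.7706) + 3.08 × 0.7706 = 1.009 + 2.373 = 3.382 mg/L.
DO = C_s − D = 9.94 − 3.382 = 6.558 mg/L.

DO ≈ 6.56 mg/L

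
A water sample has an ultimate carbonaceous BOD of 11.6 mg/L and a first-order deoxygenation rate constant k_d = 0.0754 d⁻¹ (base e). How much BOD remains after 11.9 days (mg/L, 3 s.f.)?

L_t = L₀ e^(−k_d t) = 11.6 × e^(−0.0754×11.9) = 11.6 × 0.4077 = 4.729 mg/L.

L ≈ 4.73 mg/L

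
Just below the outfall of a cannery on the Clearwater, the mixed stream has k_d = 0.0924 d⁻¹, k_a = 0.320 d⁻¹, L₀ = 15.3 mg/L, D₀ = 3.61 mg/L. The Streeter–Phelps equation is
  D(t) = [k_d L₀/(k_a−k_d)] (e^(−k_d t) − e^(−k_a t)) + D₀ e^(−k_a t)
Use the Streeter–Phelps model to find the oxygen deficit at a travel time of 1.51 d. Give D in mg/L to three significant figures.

D ≈ 3.80 mg/L

k_d L₀/(k_a−k_d) = 0.0924×15.3/(0.320−0.0924) = 1.414/0.2276 = 6.211 mg/L.
e^(−k_d t) = e^(−0.0924×1.510) = 0.8698; e^(−k_a t) = e^(−0.320×1.510) = 0.6168.
D = 6.211 × (0.8698 − 0.6168) + 3.61 × 0.6168 = 1.571 + 2.227 = 3.798 mg/L.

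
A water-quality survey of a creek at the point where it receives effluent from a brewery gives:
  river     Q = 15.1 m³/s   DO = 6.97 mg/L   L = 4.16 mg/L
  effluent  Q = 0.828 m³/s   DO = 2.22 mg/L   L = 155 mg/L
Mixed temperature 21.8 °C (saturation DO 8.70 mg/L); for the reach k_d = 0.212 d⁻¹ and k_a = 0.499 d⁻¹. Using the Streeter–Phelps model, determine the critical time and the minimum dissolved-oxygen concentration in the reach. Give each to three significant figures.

Mixed DO = (15.1×6.97 + 0.828×2.22)/(15.1+0.828) = 107.1/15.93 = 6.723 mg/L.
Mixed L₀ = (15.1×4.16 + 0.828×155)/(15.93) = 191.2/15.93 = 12.00 mg/L.
Initial deficit D₀ = C_s − DO₀ = 8.70 − 6.723 = 1.977 mg/L.
t_c = (1/0.2870) ln[(0.499/0.212)(1 − 1.977×0.2870/(0.212×12.00))] = 3.484 × ln(1.829) = 2.103 d.
D_c = (0.212/0.499) × 12.00 × e^(−0.212×2.103) = 0.4248 × 12.00 × 0.6402 = 3.264 mg/L.
Minimum DO = 8.70 − 3.264 = 5.436 mg/L.

t_c ≈ 2.10 d; minimum DO ≈ 5.44 mg/L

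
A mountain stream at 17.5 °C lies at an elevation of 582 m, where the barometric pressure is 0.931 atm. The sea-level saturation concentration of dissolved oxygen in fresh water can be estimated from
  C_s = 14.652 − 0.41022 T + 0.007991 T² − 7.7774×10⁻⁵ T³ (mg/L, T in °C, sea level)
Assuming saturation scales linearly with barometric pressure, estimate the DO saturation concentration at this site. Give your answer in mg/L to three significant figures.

C_s ≈ 8.85 mg/L

At sea level: C_s = 14.652 − 0.41022×17.5 + 0.007991×17.5² − 7.7774×10⁻⁵×17.5³ = 9.504 mg/L.
Pressure correction: C_s' = 9.504 × 0.931 = 8.848 mg/L.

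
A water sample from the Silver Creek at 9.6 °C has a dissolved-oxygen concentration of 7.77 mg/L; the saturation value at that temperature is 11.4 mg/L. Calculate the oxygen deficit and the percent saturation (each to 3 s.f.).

D = C_s − C = 11.4 − 7.77 = 3.63 mg/L.
% saturation = 7.77/11.4 × 100 = 68.2 %.

D ≈ 3.63 mg/L; 68.2 % saturation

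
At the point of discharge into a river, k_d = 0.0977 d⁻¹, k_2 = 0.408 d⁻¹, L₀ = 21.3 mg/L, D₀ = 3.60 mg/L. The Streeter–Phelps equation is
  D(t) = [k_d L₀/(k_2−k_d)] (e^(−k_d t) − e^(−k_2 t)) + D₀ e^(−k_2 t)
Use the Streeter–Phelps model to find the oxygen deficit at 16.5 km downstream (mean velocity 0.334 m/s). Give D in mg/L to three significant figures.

Travel time t = x/v = 16.5 km / (0.334 m/s) = 16500 m / 0.334 m/s = 49400 s = 0.5718 d.
k_d L₀/(k_2−k_d) = 0.0977×21.3/(0.408−0.0977) = 2.081/0.3103 = 6.706 mg/L.
e^(−k_d t) = e^(−0.0977×0.5718) = 0.9457; e^(−k_2 t) = e^(−0.408×0.5718) = 0.7919.
D = 6.706 × (0.9457 − 0.7919) + 3.60 × 0.7919 = 1.031 + 2.851 = 3.882 mg/L.

D ≈ 3.88 mg/L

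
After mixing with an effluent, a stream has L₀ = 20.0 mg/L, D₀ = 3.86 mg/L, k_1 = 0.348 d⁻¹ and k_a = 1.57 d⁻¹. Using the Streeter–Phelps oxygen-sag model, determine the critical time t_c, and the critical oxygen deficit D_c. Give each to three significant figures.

t_c = [1/(k_a−k_1)] ln[(k_a/k_1)(1 − D₀(k_a−k_1)/(k_1 L₀))]
= [1/(1.57−0.348)] ln[(1.57/0.348)(1 − 3.86×1.222/(0.348×20.0))]
= (1/1.222) ln[4.511 × 0.3223] = 0.8183 × ln(1.454) = 0.8183 × 0.3743 = 0.3063 d.
D_c = (k_1/k_a) L₀ e^(−k_1 t_c) = (0.348/1.57) × 20.0 × e^(−0.348×0.3063) = 0.2217 × 20.0 × 0.8989 = 3.985 mg/L.

t_c ≈ 0.306 d; D_c ≈ 3.98 mg/L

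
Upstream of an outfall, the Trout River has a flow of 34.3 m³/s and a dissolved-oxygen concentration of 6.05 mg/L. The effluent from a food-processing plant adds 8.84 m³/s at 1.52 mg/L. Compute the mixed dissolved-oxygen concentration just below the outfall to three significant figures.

5.12 mg/L

Flow-weighted mixing: C = (Q_r C_r + Q_w C_w)/(Q_r + Q_w)
= (34.3×6.05 + 8.84×1.52)/(34.3 + 8.84) = 221.0/43.14 = 5.122 mg/L.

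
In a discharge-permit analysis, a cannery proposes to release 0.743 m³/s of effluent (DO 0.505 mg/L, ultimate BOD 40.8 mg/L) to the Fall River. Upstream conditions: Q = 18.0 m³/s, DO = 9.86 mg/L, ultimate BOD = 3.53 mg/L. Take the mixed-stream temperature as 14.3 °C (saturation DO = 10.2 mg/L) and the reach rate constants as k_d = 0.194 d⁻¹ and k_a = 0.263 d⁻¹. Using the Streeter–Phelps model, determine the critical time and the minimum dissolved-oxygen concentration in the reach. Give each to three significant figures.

t_c ≈ 3.66 d; minimum DO ≈ 8.38 mg/L

Mixed DO = (18.0×9.86 + 0.743×0.505)/(18.0+0.743) = 177.9/18.74 = 9.489 mg/L.
Mixed L₀ = (18.0×3.53 + 0.743×40.8)/(18.74) = 93.85/18.74 = 5.007 mg/L.
Initial deficit D₀ = C_s − DO₀ = 10.2 − 9.489 = 0.7108 mg/L.
t_c = (1/0.06900) ln[(0.263/0.194)(1 − 0.7108×0.06900/(0.194×5.007))] = 14.49 × ln(1.287) = 3.659 d.
D_c = (0.194/0.263) × 5.007 × e^(−0.194×3.659) = 0.7376 × 5.007 × 0.4917 = 1.816 mg/L.
Minimum DO = 10.2 − 1.816 = 8.384 mg/L.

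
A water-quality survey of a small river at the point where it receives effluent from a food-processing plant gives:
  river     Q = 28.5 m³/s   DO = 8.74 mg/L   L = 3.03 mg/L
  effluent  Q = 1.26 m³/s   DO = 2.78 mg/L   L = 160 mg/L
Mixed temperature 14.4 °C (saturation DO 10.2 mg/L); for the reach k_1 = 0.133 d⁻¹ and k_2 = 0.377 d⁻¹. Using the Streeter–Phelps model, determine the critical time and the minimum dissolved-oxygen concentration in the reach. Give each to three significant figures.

t_c ≈ 2.66 d; minimum DO ≈ 7.80 mg/L

Mixed DO = (28.5×8.74 + 1.26×2.78)/(28.5+1.26) = 252.6/29.76 = 8.488 mg/L.
Mixed L₀ = (28.5×3.03 + 1.26×160)/(29.76) = 288.0/29.76 = 9.676 mg/L.
Initial deficit D₀ = C_s − DO₀ = 10.2 − 8.488 = 1.712 mg/L.
t_c = (1/0.2440) ln[(0.377/0.133)(1 − 1.712×0.2440/(0.133×9.676))] = 4.098 × ln(1.914) = 2.661 d.
D_c = (0.133/0.377) × 9.676 × e^(−0.133×2.661) = 0.3528 × 9.676 × 0.7019 = 2.396 mg/L.
Minimum DO = 10.2 − 2.396 = 7.804 mg/L.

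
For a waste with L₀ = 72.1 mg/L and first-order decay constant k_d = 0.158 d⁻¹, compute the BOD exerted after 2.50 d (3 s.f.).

y ≈ 23.5 mg/L

y_t = L₀(1 − e^(−k_d t)) = 72.1 × (1 − e^(−0.158×2.50))
= 72.1 × (1 − 0.6737) = 72.1 × 0.3263 = 23.53 mg/L.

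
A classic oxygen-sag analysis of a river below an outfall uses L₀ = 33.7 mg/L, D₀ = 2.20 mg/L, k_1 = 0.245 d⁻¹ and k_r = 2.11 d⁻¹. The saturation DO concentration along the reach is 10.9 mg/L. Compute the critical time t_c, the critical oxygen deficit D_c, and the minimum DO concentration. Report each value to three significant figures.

With k_r/k_1 = 8.612 and 1 − D₀(k_r−k_1)/(k_1 L₀) = 0.5031,
t_c = ln(8.612 × 0.5031) / (2.11 − 0.245) = ln(4.332) / 1.865 = 1.466/1.865 = 0.7861 d.
L(t_c) = L₀ e^(−k_1 t_c) = 33.7 × 0.8248 = 27.80 mg/L, and at the critical point k_r D_c = k_1 L, so D_c = (0.245/2.11) × 27.80 = 3.228 mg/L.
Minimum DO = C_s − D_c = 10.9 − 3.228 = 7.672 mg/L.

t_c ≈ 0.786 d; D_c ≈ 3.23 mg/L; min DO ≈ 7.67 mg/L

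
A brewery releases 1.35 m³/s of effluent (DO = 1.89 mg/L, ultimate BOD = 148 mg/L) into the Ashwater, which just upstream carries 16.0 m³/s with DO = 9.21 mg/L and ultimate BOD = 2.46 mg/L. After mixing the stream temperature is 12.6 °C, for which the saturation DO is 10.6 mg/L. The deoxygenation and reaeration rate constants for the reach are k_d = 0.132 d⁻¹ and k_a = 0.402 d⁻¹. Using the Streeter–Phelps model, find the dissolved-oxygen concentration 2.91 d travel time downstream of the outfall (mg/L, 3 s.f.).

Mixed DO = (16.0×9.21 + 1.35×1.89)/(16.0+1.35) = 149.9/17.35 = 8.640 mg/L.
Mixed L₀ = (16.0×2.46 + 1.35×148)/(17.35) = 239.2/17.35 = 13.78 mg/L.
Initial deficit D₀ = C_s − DO₀ = 10.6 − 8.640 = 1.960 mg/L.
D(2.91) = [0.132×13.78/(0.402−0.132)](e^(−0.132×2.91) − e^(−0.402×2.91)) + 1.960 e^(−0.402×2.91)
= 6.739 × (0.6810 − 0.3104) + 1.960 × 0.3104 = 3.106 mg/L.
DO = 10.6 − 3.106 = 7.494 mg/L.

DO ≈ 7.49 mg/L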